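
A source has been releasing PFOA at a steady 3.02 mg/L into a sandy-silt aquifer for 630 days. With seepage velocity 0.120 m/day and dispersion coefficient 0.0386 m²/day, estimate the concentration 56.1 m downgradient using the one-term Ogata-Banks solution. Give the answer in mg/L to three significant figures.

3.01 mg/L

For a continuous step input, C/C₀ ≈ ½·erfc((x−vt)/(2√(Dt))).
vt = 0.120 × 630 = 75.6 m and 2√(Dt) = 2√(0.0386 × 630) = 9.863 m.
Argument (x−vt)/(2√(Dt)) = (56.1 − 75.6)/9.863 = -1.977; ½·erfc(-1.977) = 0.9974.
C = 3.02 × 0.9974 = 3.01 mg/L.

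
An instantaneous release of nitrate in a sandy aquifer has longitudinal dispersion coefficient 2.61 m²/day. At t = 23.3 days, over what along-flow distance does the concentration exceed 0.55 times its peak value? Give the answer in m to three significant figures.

24.1 m

The plume is Gaussian with σ = √(2Dt) = √(2 × 2.61 × 23.3) = 11.03 m.
C/C_peak = exp(−Δx²/(2σ²)) = 0.55 ⇒ Δx = σ·√(−2 ln 0.55) = 11.03 × 1.093 = 12.06 m.
Width = 2Δx = 24.1 m.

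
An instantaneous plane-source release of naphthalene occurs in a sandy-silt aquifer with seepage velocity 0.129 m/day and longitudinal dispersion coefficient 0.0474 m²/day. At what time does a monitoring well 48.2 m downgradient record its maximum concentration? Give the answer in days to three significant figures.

371 days

For the 1D instantaneous-source solution, setting ∂C/∂t = 0 at fixed x gives v²t² + 2Dt − x² = 0, so t = (√(D² + v²x²) − D)/v².
√(D² + v²x²) = √(0.0474² + 0.129² × 48.2²) = 6.218; v² = 0.016641.
t = (6.218 − 0.0474)/0.016641 = 371 days (vs. the pure-advection estimate x/v = 374 d).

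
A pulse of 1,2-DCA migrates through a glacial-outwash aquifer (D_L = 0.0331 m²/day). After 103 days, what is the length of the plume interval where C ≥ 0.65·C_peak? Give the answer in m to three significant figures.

The plume is Gaussian with σ = √(2Dt) = √(2 × 0.0331 × 103) = 2.611 m.
C/C_peak = exp(−Δx²/(2σ²)) = 0.65 ⇒ Δx = σ·√(−2 ln 0.65) = 2.611 × 0.9282 = 2.424 m.
Width = 2Δx = 4.85 m.

4.85 m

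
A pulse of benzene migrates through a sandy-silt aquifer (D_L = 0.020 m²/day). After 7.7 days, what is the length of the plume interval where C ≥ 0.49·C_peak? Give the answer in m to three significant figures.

1.33 m

The plume is Gaussian with σ = √(2Dt) = √(2 × 0.020 × 7.7) = 0.5550 m.
C/C_peak = exp(−Δx²/(2σ²)) = 0.49 ⇒ Δx = σ·√(−2 ln 0.49) = 0.5550 × 1.194 = 0.6627 m.
Width = 2Δx = 1.33 m.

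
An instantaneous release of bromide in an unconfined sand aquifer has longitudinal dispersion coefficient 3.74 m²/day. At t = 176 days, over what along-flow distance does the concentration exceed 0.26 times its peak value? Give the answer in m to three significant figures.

The plume is Gaussian with σ = √(2Dt) = √(2 × 3.74 × 176) = 36.28 m.
C/C_peak = exp(−Δx²/(2σ²)) = 0.26 ⇒ Δx = σ·√(−2 ln 0.26) = 36.28 × 1.641 = 59.54 m.
Width = 2Δx = 119 m.

119 m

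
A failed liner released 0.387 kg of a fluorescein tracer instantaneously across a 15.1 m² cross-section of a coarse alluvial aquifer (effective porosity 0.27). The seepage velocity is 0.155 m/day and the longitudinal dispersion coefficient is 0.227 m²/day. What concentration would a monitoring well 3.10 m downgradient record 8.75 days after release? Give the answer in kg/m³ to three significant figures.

For an instantaneous plane source, C(x,t) = M/(n_e·A·√(4πDt)) · exp(−(x−vt)²/(4Dt)), with n_e·A the pore (flow) area.
Plume center vt = 0.155 × 8.75 = 1.35625 m, so the well at 3.10 m is 1.74375 m downgradient of the peak.
√(4πDt) = 4.996 m, giving peak height M/(n_e·A·√(4πDt)) = 0.387/(0.27 × 15.1 × 4.996) = 0.01900 kg/m³.
(x−vt)²/(4Dt) = (1.74375)²/(4 × 0.227 × 8.75) = 0.3827; exp(−0.3827) = 0.6820.
C = 0.01900 × 0.6820 = 0.0130 kg/m³.

0.0130 kg/m³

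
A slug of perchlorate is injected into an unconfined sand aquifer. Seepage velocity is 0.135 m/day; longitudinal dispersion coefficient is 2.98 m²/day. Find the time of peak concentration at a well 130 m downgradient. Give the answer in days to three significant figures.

813 days

For the 1D instantaneous-source solution, setting ∂C/∂t = 0 at fixed x gives v²t² + 2Dt − x² = 0, so t = (√(D² + v²x²) − D)/v².
√(D² + v²x²) = √(2.98² + 0.135² × 130²) = 17.80; v² = 0.018225.
t = (17.80 − 2.98)/0.018225 = 813 days (vs. the pure-advection estimate x/v = 963 d).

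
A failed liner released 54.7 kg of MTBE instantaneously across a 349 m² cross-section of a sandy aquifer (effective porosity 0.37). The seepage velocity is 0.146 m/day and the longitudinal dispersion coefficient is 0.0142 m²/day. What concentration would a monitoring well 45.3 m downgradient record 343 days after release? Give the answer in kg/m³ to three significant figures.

For an instantaneous plane source, C(x,t) = M/(n_e·A·√(4πDt)) · exp(−(x−vt)²/(4Dt)), with n_e·A the pore (flow) area.
Plume center vt = 0.146 × 343 = 50.078 m, so the well at 45.3 m is 4.778 m upgradient of the peak.
√(4πDt) = 7.823 m, giving peak height M/(n_e·A·√(4πDt)) = 54.7/(0.37 × 349 × 7.823) = 0.05415 kg/m³.
(x−vt)²/(4Dt) = (-4.778)²/(4 × 0.0142 × 343) = 1.172; exp(−1.172) = 0.3097.
C = 0.05415 × 0.3097 = 0.0168 kg/m³.

0.0168 kg/m³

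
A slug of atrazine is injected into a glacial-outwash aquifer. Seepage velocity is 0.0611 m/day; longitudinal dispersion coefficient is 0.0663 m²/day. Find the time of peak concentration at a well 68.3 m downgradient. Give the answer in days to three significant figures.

For the 1D instantaneous-source solution, setting ∂C/∂t = 0 at fixed x gives v²t² + 2Dt − x² = 0, so t = (√(D² + v²x²) − D)/v².
√(D² + v²x²) = √(0.0663² + 0.0611² × 68.3²) = 4.174; v² = 0.00373321.
t = (4.174 − 0.0663)/0.00373321 = 1100 days (vs. the pure-advection estimate x/v = 1120 d).

1100 days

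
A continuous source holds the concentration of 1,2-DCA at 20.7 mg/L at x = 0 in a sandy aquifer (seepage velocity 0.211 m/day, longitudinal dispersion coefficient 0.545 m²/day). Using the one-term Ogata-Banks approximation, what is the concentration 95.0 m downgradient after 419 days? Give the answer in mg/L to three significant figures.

7.84 mg/L

For a continuous step input, C/C₀ ≈ ½·erfc((x−vt)/(2√(Dt))).
vt = 0.211 × 419 = 88.409 m and 2√(Dt) = 2√(0.545 × 419) = 30.22 m.
Argument (x−vt)/(2√(Dt)) = (95.0 − 88.409)/30.22 = 0.2181; ½·erfc(0.2181) = 0.3789.
C = 20.7 × 0.3789 = 7.84 mg/L.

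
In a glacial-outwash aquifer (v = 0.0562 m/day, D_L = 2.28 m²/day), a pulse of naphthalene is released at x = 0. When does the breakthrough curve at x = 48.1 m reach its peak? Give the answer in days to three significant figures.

For the 1D instantaneous-source solution, setting ∂C/∂t = 0 at fixed x gives v²t² + 2Dt − x² = 0, so t = (√(D² + v²x²) − D)/v².
√(D² + v²x²) = √(2.28² + 0.0562² × 48.1²) = 3.536; v² = 0.00315844.
t = (3.536 − 2.28)/0.00315844 = 398 days (vs. the pure-advection estimate x/v = 856 d).

398 days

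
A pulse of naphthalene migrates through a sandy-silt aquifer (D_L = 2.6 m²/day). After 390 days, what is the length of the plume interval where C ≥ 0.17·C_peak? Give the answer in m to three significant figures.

170 m

The plume is Gaussian with σ = √(2Dt) = √(2 × 2.6 × 390) = 45.03 m.
C/C_peak = exp(−Δx²/(2σ²)) = 0.17 ⇒ Δx = σ·√(−2 ln 0.17) = 45.03 × 1.883 = 84.79 m.
Width = 2Δx = 170 m.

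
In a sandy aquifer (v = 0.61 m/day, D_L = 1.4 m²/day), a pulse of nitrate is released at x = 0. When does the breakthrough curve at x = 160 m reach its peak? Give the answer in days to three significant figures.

For the 1D instantaneous-source solution, setting ∂C/∂t = 0 at fixed x gives v²t² + 2Dt − x² = 0, so t = (√(D² + v²x²) − D)/v².
√(D² + v²x²) = √(1.4² + 0.61² × 160²) = 97.61; v² = 0.3721.
t = (97.61 − 1.4)/0.3721 = 259 days (vs. the pure-advection estimate x/v = 262 d).

259 days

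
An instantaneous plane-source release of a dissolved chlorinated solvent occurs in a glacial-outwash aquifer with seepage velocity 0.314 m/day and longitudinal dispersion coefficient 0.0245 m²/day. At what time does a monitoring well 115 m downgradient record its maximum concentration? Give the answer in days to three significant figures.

For the 1D instantaneous-source solution, setting ∂C/∂t = 0 at fixed x gives v²t² + 2Dt − x² = 0, so t = (√(D² + v²x²) − D)/v².
√(D² + v²x²) = √(0.0245² + 0.314² × 115²) = 36.11; v² = 0.098596.
t = (36.11 − 0.0245)/0.098596 = 366 days (vs. the pure-advection estimate x/v = 366 d).

366 days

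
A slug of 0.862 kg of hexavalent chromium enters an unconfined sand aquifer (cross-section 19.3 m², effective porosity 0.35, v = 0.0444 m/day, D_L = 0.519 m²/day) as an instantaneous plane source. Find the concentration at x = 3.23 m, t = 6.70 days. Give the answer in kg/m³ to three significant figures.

0.0104 kg/m³

For an instantaneous plane source, C(x,t) = M/(n_e·A·√(4πDt)) · exp(−(x−vt)²/(4Dt)), with n_e·A the pore (flow) area.
Plume center vt = 0.0444 × 6.70 = 0.29748 m, so the well at 3.23 m is 2.93252 m downgradient of the peak.
√(4πDt) = 6.610 m, giving peak height M/(n_e·A·√(4πDt)) = 0.862/(0.35 × 19.3 × 6.610) = 0.01931 kg/m³.
(x−vt)²/(4Dt) = (2.93252)²/(4 × 0.519 × 6.70) = 0.6183; exp(−0.6183) = 0.5389.
C = 0.01931 × 0.5389 = 0.0104 kg/m³.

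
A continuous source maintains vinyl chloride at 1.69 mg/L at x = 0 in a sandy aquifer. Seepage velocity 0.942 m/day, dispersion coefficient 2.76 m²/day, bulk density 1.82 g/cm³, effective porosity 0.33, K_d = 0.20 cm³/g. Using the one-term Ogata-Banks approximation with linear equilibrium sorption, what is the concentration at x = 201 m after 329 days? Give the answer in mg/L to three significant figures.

Retardation factor R = 1 + ρ_b·K_d/n = 1 + 1.82 × 0.20/0.33 = 2.103.
Sorption retards both mechanisms: v_R = v/R = 0.4479 m/day, D_R = D/R = 1.312 m²/day.
v_R·t = 0.4479 × 329 = 147.3591 m; 2√(D_R t) = 41.55 m; argument = (201 − 147.3591)/41.55 = 1.291.
C = C₀ × ½·erfc(1.291) = 1.69 × 0.03394 = 0.0574 mg/L.

0.0574 mg/L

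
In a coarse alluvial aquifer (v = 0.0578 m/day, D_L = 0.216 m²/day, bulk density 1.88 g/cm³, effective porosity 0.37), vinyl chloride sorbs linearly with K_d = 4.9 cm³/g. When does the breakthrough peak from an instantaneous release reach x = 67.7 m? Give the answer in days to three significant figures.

Retardation factor R = 1 + ρ_b·K_d/n = 1 + 1.88 × 4.9/0.37 = 25.90.
Sorption retards both mechanisms: v_R = v/R = 0.002232 m/day, D_R = D/R = 0.008340 m²/day.
Peak time from v_R²t² + 2D_R t − x² = 0: t = (√(D_R² + v_R²x²) − D_R)/v_R².
√(D_R² + v_R²x²) = √(0.008340² + 0.002232² × 67.7²) = 0.1513; v_R² = 4.982e-06.
t = (0.1513 − 0.008340)/4.982e-06 = 28700 days.

28700 days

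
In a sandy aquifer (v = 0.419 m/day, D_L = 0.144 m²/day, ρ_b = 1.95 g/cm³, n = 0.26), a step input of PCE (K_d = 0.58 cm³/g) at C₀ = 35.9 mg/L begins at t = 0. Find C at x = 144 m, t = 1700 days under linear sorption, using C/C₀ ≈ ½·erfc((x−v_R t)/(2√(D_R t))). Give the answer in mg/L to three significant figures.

Retardation factor R = 1 + ρ_b·K_d/n = 1 + 1.95 × 0.58/0.26 = 5.350.
Sorption retards both mechanisms: v_R = v/R = 0.07832 m/day, D_R = D/R = 0.02692 m²/day.
v_R·t = 0.07832 × 1700 = 133.144 m; 2√(D_R t) = 13.53 m; argument = (144 − 133.144)/13.53 = 0.8024.
C = C₀ × ½·erfc(0.8024) = 35.9 × 0.1282 = 4.60 mg/L.

4.60 mg/L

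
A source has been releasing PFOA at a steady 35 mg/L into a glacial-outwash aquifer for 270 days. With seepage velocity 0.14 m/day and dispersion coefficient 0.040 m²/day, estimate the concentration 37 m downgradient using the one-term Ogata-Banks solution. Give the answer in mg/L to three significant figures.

For a continuous step input, C/C₀ ≈ ½·erfc((x−vt)/(2√(Dt))).
vt = 0.14 × 270 = 37.8 m and 2√(Dt) = 2√(0.040 × 270) = 6.573 m.
Argument (x−vt)/(2√(Dt)) = (37 − 37.8)/6.573 = -0.1217; ½·erfc(-0.1217) = 0.5683.
C = 35 × 0.5683 = 19.9 mg/L.

19.9 mg/L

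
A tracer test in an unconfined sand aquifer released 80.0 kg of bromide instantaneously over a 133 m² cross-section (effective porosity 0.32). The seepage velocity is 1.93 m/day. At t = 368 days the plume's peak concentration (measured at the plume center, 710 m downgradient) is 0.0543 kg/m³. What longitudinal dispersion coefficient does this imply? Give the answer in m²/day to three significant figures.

0.259 m²/day

At the plume center C_max = M/(n_e·A·√(4πDt)), so D = M²/(4πt·(n_e·A·C_max)²).
n_e·A·C_max = 0.32 × 133 × 0.0543 = 2.311 kg/m.
D = 80.0²/(4π × 368 × 2.311²) = 0.259 m²/day.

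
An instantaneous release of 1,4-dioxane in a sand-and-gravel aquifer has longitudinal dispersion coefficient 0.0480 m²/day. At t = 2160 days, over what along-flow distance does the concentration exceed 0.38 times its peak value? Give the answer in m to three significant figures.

The plume is Gaussian with σ = √(2Dt) = √(2 × 0.0480 × 2160) = 14.40 m.
C/C_peak = exp(−Δx²/(2σ²)) = 0.38 ⇒ Δx = σ·√(−2 ln 0.38) = 14.40 × 1.391 = 20.03 m.
Width = 2Δx = 40.1 m.

40.1 m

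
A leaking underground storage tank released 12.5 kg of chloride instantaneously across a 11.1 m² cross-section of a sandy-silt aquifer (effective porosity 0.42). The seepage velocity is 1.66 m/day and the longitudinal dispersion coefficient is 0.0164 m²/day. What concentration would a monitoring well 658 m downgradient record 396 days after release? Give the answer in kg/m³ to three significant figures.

For an instantaneous plane source, C(x,t) = M/(n_e·A·√(4πDt)) · exp(−(x−vt)²/(4Dt)), with n_e·A the pore (flow) area.
Plume center vt = 1.66 × 396 = 657.36 m, so the well at 658 m is 0.64 m downgradient of the peak.
√(4πDt) = 9.034 m, giving peak height M/(n_e·A·√(4πDt)) = 12.5/(0.42 × 11.1 × 9.034) = 0.2968 kg/m³.
(x−vt)²/(4Dt) = (0.64)²/(4 × 0.0164 × 396) = 0.01577; exp(−0.01577) = 0.9844.
C = 0.2968 × 0.9844 = 0.292 kg/m³.

0.292 kg/m³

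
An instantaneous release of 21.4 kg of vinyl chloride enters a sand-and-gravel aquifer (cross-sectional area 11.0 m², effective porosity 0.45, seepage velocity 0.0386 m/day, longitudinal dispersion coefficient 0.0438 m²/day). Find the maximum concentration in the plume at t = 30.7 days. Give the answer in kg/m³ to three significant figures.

1.05 kg/m³

The peak of an instantaneous 1D plume sits at x = vt; there the Gaussian factor is 1 and C_max = M/(n_e·A·√(4πDt)), where n_e·A is the pore area the mass is dissolved in.
√(4πDt) = √(4π × 0.0438 × 30.7) = 4.111 m, so C_max = 21.4/(0.45 × 11.0 × 4.111) = 1.05 kg/m³.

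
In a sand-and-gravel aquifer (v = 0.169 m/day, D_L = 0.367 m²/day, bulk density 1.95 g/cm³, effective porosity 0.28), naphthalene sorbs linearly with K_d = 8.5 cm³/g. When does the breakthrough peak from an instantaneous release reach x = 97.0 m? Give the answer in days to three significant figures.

33800 days

Retardation factor R = 1 + ρ_b·K_d/n = 1 + 1.95 × 8.5/0.28 = 60.20.
Sorption retards both mechanisms: v_R = v/R = 0.002807 m/day, D_R = D/R = 0.006096 m²/day.
Peak time from v_R²t² + 2D_R t − x² = 0: t = (√(D_R² + v_R²x²) − D_R)/v_R².
√(D_R² + v_R²x²) = √(0.006096² + 0.002807² × 97.0²) = 0.2723; v_R² = 7.879e-06.
t = (0.2723 − 0.006096)/7.879e-06 = 33800 days.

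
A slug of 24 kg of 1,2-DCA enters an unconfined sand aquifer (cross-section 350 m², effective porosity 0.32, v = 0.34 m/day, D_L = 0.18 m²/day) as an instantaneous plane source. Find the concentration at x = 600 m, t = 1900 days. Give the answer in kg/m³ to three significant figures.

0.000696 kg/m³

For an instantaneous plane source, C(x,t) = M/(n_e·A·√(4πDt)) · exp(−(x−vt)²/(4Dt)), with n_e·A the pore (flow) area.
Plume center vt = 0.34 × 1900 = 646 m, so the well at 600 m is 46 m upgradient of the peak.
√(4πDt) = 65.56 m, giving peak height M/(n_e·A·√(4πDt)) = 24/(0.32 × 350 × 65.56) = 0.003269 kg/m³.
(x−vt)²/(4Dt) = (-46)²/(4 × 0.18 × 1900) = 1.547; exp(−1.547) = 0.2129.
C = 0.003269 × 0.2129 = 0.000696 kg/m³.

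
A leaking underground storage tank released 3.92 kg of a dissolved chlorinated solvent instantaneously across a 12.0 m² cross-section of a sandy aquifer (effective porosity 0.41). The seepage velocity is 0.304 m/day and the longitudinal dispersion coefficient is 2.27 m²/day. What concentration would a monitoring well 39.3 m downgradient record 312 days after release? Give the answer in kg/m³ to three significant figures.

For an instantaneous plane source, C(x,t) = M/(n_e·A·√(4πDt)) · exp(−(x−vt)²/(4Dt)), with n_e·A the pore (flow) area.
Plume center vt = 0.304 × 312 = 94.848 m, so the well at 39.3 m is 55.548 m upgradient of the peak.
√(4πDt) = 94.34 m, giving peak height M/(n_e·A·√(4πDt)) = 3.92/(0.41 × 12.0 × 94.34) = 0.008445 kg/m³.
(x−vt)²/(4Dt) = (-55.548)²/(4 × 2.27 × 312) = 1.089; exp(−1.089) = 0.3366.
C = 0.008445 × 0.3366 = 0.00284 kg/m³.

0.00284 kg/m³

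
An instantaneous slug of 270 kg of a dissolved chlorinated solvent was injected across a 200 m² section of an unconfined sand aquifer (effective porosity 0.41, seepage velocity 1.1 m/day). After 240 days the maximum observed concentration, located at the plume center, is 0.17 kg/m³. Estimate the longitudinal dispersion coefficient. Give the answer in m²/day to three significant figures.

0.124 m²/day

At the plume center C_max = M/(n_e·A·√(4πDt)), so D = M²/(4πt·(n_e·A·C_max)²).
n_e·A·C_max = 0.41 × 200 × 0.17 = 13.94 kg/m.
D = 270²/(4π × 240 × 13.94²) = 0.124 m²/day.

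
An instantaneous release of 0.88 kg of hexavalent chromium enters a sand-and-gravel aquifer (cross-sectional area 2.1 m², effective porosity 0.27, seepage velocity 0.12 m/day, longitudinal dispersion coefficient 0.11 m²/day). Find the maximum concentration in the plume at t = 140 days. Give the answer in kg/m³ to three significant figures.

0.112 kg/m³

The peak of an instantaneous 1D plume sits at x = vt; there the Gaussian factor is 1 and C_max = M/(n_e·A·√(4πDt)), where n_e·A is the pore area the mass is dissolved in.
√(4πDt) = √(4π × 0.11 × 140) = 13.91 m, so C_max = 0.88/(0.27 × 2.1 × 13.91) = 0.112 kg/m³.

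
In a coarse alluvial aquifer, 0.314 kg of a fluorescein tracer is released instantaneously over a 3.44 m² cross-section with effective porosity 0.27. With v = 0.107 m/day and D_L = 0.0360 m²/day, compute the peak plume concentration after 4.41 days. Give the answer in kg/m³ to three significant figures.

The peak of an instantaneous 1D plume sits at x = vt; there the Gaussian factor is 1 and C_max = M/(n_e·A·√(4πDt)), where n_e·A is the pore area the mass is dissolved in.
√(4πDt) = √(4π × 0.0360 × 4.41) = 1.412 m, so C_max = 0.314/(0.27 × 3.44 × 1.412) = 0.239 kg/m³.

0.239 kg/m³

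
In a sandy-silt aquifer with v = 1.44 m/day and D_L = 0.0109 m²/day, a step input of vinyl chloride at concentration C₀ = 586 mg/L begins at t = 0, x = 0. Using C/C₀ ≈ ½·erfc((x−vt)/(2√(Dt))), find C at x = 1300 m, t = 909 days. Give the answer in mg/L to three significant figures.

573 mg/L

For a continuous step input, C/C₀ ≈ ½·erfc((x−vt)/(2√(Dt))).
vt = 1.44 × 909 = 1308.96 m and 2√(Dt) = 2√(0.0109 × 909) = 6.295 m.
Argument (x−vt)/(2√(Dt)) = (1300 − 1308.96)/6.295 = -1.423; ½·erfc(-1.423) = 0.9779.
C = 586 × 0.9779 = 573 mg/L.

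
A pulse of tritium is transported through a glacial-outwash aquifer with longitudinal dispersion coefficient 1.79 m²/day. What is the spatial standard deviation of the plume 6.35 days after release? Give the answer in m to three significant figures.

Dispersive spreading gives a Gaussian with σ² = 2Dt; advection only shifts the center.
σ = √(2 × 1.79 × 6.35) = 4.77 m.

4.77 m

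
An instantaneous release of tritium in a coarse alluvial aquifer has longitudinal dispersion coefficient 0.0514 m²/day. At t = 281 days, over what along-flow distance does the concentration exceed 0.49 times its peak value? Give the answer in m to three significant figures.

The plume is Gaussian with σ = √(2Dt) = √(2 × 0.0514 × 281) = 5.375 m.
C/C_peak = exp(−Δx²/(2σ²)) = 0.49 ⇒ Δx = σ·√(−2 ln 0.49) = 5.375 × 1.194 = 6.418 m.
Width = 2Δx = 12.8 m.

12.8 m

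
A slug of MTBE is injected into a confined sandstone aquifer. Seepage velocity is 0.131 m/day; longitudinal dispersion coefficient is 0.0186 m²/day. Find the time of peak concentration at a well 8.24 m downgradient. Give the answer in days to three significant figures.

For the 1D instantaneous-source solution, setting ∂C/∂t = 0 at fixed x gives v²t² + 2Dt − x² = 0, so t = (√(D² + v²x²) − D)/v².
√(D² + v²x²) = √(0.0186² + 0.131² × 8.24²) = 1.080; v² = 0.017161.
t = (1.080 − 0.0186)/0.017161 = 61.8 days (vs. the pure-advection estimate x/v = 62.9 d).

61.8 days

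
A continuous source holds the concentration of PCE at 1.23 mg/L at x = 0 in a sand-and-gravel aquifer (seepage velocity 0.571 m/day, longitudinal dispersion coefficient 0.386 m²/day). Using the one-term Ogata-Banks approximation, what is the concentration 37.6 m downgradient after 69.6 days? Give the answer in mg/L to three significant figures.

0.756 mg/L

For a continuous step input, C/C₀ ≈ ½·erfc((x−vt)/(2√(Dt))).
vt = 0.571 × 69.6 = 39.7416 m and 2√(Dt) = 2√(0.386 × 69.6) = 10.37 m.
Argument (x−vt)/(2√(Dt)) = (37.6 − 39.7416)/10.37 = -0.2065; ½·erfc(-0.2065) = 0.6149.
C = 1.23 × 0.6149 = 0.756 mg/L.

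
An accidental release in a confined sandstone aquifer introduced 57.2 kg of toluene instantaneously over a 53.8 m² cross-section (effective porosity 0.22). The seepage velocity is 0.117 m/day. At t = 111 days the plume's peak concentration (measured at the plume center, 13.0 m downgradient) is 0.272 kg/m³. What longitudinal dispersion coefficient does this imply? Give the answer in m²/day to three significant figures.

At the plume center C_max = M/(n_e·A·√(4πDt)), so D = M²/(4πt·(n_e·A·C_max)²).
n_e·A·C_max = 0.22 × 53.8 × 0.272 = 3.219 kg/m.
D = 57.2²/(4π × 111 × 3.219²) = 0.226 m²/day.

0.226 m²/day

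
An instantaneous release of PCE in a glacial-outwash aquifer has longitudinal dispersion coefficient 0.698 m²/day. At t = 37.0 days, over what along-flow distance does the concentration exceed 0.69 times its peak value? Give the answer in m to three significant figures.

12.4 m

The plume is Gaussian with σ = √(2Dt) = √(2 × 0.698 × 37.0) = 7.187 m.
C/C_peak = exp(−Δx²/(2σ²)) = 0.69 ⇒ Δx = σ·√(−2 ln 0.69) = 7.187 × 0.8615 = 6.192 m.
Width = 2Δx = 12.4 m.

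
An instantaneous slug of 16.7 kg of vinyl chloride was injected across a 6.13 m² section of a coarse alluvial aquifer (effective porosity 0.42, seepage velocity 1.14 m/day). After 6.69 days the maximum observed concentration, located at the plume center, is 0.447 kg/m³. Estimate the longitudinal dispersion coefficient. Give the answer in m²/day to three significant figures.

At the plume center C_max = M/(n_e·A·√(4πDt)), so D = M²/(4πt·(n_e·A·C_max)²).
n_e·A·C_max = 0.42 × 6.13 × 0.447 = 1.151 kg/m.
D = 16.7²/(4π × 6.69 × 1.151²) = 2.50 m²/day.

2.50 m²/day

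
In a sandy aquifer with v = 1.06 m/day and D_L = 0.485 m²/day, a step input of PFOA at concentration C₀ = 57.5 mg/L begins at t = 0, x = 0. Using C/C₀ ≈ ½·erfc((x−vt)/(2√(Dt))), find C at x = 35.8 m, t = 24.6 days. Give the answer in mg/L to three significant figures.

For a continuous step input, C/C₀ ≈ ½·erfc((x−vt)/(2√(Dt))).
vt = 1.06 × 24.6 = 26.076 m and 2√(Dt) = 2√(0.485 × 24.6) = 6.908 m.
Argument (x−vt)/(2√(Dt)) = (35.8 − 26.076)/6.908 = 1.408; ½·erfc(1.408) = 0.02323.
C = 57.5 × 0.02323 = 1.34 mg/L.

1.34 mg/L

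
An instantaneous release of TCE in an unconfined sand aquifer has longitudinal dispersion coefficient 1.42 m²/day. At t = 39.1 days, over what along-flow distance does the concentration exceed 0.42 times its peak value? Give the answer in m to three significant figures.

The plume is Gaussian with σ = √(2Dt) = √(2 × 1.42 × 39.1) = 10.54 m.
C/C_peak = exp(−Δx²/(2σ²)) = 0.42 ⇒ Δx = σ·√(−2 ln 0.42) = 10.54 × 1.317 = 13.88 m.
Width = 2Δx = 27.8 m.

27.8 m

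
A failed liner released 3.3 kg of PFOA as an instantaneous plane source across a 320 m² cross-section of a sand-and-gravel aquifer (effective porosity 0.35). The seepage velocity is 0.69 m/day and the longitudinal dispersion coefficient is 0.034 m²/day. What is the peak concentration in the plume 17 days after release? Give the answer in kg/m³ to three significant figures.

The peak of an instantaneous 1D plume sits at x = vt; there the Gaussian factor is 1 and C_max = M/(n_e·A·√(4πDt)), where n_e·A is the pore area the mass is dissolved in.
√(4πDt) = √(4π × 0.034 × 17) = 2.695 m, so C_max = 3.3/(0.35 × 320 × 2.695) = 0.0109 kg/m³.

0.0109 kg/m³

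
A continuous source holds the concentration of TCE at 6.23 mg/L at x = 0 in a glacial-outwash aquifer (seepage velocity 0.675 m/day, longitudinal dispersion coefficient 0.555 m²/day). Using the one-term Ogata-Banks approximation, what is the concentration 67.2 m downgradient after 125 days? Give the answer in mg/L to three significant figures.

5.78 mg/L

For a continuous step input, C/C₀ ≈ ½·erfc((x−vt)/(2√(Dt))).
vt = 0.675 × 125 = 84.375 m and 2√(Dt) = 2√(0.555 × 125) = 16.66 m.
Argument (x−vt)/(2√(Dt)) = (67.2 − 84.375)/16.66 = -1.031; ½·erfc(-1.031) = 0.9276.
C = 6.23 × 0.9276 = 5.78 mg/L.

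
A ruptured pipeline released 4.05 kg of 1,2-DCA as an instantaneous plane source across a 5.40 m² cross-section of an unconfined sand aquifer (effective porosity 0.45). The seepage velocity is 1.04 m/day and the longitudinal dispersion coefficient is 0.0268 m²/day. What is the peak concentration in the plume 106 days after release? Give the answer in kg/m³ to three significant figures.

The peak of an instantaneous 1D plume sits at x = vt; there the Gaussian factor is 1 and C_max = M/(n_e·A·√(4πDt)), where n_e·A is the pore area the mass is dissolved in.
√(4πDt) = √(4π × 0.0268 × 106) = 5.975 m, so C_max = 4.05/(0.45 × 5.40 × 5.975) = 0.279 kg/m³.

0.279 kg/m³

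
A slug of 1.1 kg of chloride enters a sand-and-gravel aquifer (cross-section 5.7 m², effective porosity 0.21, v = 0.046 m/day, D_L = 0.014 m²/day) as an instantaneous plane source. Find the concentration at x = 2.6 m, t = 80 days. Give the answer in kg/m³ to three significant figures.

For an instantaneous plane source, C(x,t) = M/(n_e·A·√(4πDt)) · exp(−(x−vt)²/(4Dt)), with n_e·A the pore (flow) area.
Plume center vt = 0.046 × 80 = 3.68 m, so the well at 2.6 m is 1.08 m upgradient of the peak.
√(4πDt) = 3.752 m, giving peak height M/(n_e·A·√(4πDt)) = 1.1/(0.21 × 5.7 × 3.752) = 0.2449 kg/m³.
(x−vt)²/(4Dt) = (-1.08)²/(4 × 0.014 × 80) = 0.2604; exp(−0.2604) = 0.7707.
C = 0.2449 × 0.7707 = 0.189 kg/m³.

0.189 kg/m³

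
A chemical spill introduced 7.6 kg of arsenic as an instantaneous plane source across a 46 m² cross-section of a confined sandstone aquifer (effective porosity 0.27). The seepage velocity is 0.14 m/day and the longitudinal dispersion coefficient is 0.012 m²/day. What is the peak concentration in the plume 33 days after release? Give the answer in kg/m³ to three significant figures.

0.274 kg/m³

The peak of an instantaneous 1D plume sits at x = vt; there the Gaussian factor is 1 and C_max = M/(n_e·A·√(4πDt)), where n_e·A is the pore area the mass is dissolved in.
√(4πDt) = √(4π × 0.012 × 33) = 2.231 m, so C_max = 7.6/(0.27 × 46 × 2.231) = 0.274 kg/m³.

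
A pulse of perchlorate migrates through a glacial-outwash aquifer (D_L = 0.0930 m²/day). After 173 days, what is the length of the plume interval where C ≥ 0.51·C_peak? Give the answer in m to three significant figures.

13.2 m

The plume is Gaussian with σ = √(2Dt) = √(2 × 0.0930 × 173) = 5.673 m.
C/C_peak = exp(−Δx²/(2σ²)) = 0.51 ⇒ Δx = σ·√(−2 ln 0.51) = 5.673 × 1.160 = 6.581 m.
Width = 2Δx = 13.2 m.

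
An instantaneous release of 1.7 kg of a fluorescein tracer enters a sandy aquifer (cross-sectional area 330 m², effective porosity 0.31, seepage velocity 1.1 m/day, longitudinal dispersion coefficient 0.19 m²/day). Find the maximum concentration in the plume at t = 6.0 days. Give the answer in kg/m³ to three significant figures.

The peak of an instantaneous 1D plume sits at x = vt; there the Gaussian factor is 1 and C_max = M/(n_e·A·√(4πDt)), where n_e·A is the pore area the mass is dissolved in.
√(4πDt) = √(4π × 0.19 × 6.0) = 3.785 m, so C_max = 1.7/(0.31 × 330 × 3.785) = 0.00439 kg/m³.

0.00439 kg/m³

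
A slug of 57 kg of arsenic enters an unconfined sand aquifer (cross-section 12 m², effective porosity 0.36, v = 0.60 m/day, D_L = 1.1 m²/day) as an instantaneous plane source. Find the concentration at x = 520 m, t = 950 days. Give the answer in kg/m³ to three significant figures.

0.0633 kg/m³

For an instantaneous plane source, C(x,t) = M/(n_e·A·√(4πDt)) · exp(−(x−vt)²/(4Dt)), with n_e·A the pore (flow) area.
Plume center vt = 0.60 × 950 = 570 m, so the well at 520 m is 50 m upgradient of the peak.
√(4πDt) = 114.6 m, giving peak height M/(n_e·A·√(4πDt)) = 57/(0.36 × 12 × 114.6) = 0.1151 kg/m³.
(x−vt)²/(4Dt) = (-50)²/(4 × 1.1 × 950) = 0.5981; exp(−0.5981) = 0.5499.
C = 0.1151 × 0.5499 = 0.0633 kg/m³.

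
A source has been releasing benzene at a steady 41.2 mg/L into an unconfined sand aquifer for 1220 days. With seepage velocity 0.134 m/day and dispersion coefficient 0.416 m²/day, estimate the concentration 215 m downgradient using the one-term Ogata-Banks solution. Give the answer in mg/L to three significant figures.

For a continuous step input, C/C₀ ≈ ½·erfc((x−vt)/(2√(Dt))).
vt = 0.134 × 1220 = 163.48 m and 2√(Dt) = 2√(0.416 × 1220) = 45.06 m.
Argument (x−vt)/(2√(Dt)) = (215 − 163.48)/45.06 = 1.143; ½·erfc(1.143) = 0.05300.
C = 41.2 × 0.05300 = 2.18 mg/L.

2.18 mg/L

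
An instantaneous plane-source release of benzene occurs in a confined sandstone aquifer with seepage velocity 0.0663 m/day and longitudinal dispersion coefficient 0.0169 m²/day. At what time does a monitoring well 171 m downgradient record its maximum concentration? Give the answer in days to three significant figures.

2580 days

For the 1D instantaneous-source solution, setting ∂C/∂t = 0 at fixed x gives v²t² + 2Dt − x² = 0, so t = (√(D² + v²x²) − D)/v².
√(D² + v²x²) = √(0.0169² + 0.0663² × 171²) = 11.34; v² = 0.00439569.
t = (11.34 − 0.0169)/0.00439569 = 2580 days (vs. the pure-advection estimate x/v = 2580 d).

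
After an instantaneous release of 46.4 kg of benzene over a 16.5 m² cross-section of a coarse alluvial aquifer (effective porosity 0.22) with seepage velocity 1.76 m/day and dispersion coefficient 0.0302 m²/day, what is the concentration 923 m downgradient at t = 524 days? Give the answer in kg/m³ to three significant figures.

For an instantaneous plane source, C(x,t) = M/(n_e·A·√(4πDt)) · exp(−(x−vt)²/(4Dt)), with n_e·A the pore (flow) area.
Plume center vt = 1.76 × 524 = 922.24 m, so the well at 923 m is 0.76 m downgradient of the peak.
√(4πDt) = 14.10 m, giving peak height M/(n_e·A·√(4πDt)) = 46.4/(0.22 × 16.5 × 14.10) = 0.9066 kg/m³.
(x−vt)²/(4Dt) = (0.76)²/(4 × 0.0302 × 524) = 0.009125; exp(−0.009125) = 0.9909.
C = 0.9066 × 0.9909 = 0.898 kg/m³.

0.898 kg/m³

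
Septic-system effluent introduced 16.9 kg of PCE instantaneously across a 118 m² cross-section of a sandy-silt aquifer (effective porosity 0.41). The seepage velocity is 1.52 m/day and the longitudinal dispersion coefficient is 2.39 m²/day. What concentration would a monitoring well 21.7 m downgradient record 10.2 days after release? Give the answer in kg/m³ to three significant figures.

For an instantaneous plane source, C(x,t) = M/(n_e·A·√(4πDt)) · exp(−(x−vt)²/(4Dt)), with n_e·A the pore (flow) area.
Plume center vt = 1.52 × 10.2 = 15.504 m, so the well at 21.7 m is 6.196 m downgradient of the peak.
√(4πDt) = 17.50 m, giving peak height M/(n_e·A·√(4πDt)) = 16.9/(0.41 × 118 × 17.50) = 0.01996 kg/m³.
(x−vt)²/(4Dt) = (6.196)²/(4 × 2.39 × 10.2) = 0.3937; exp(−0.3937) = 0.6746.
C = 0.01996 × 0.6746 = 0.0135 kg/m³.

0.0135 kg/m³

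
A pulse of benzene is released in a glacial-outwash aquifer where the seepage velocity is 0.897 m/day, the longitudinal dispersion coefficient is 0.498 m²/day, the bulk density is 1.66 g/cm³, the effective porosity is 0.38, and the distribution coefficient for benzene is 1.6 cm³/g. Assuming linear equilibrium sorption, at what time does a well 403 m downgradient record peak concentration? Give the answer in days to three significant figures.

3580 days

Retardation factor R = 1 + ρ_b·K_d/n = 1 + 1.66 × 1.6/0.38 = 7.989.
Sorption retards both mechanisms: v_R = v/R = 0.1123 m/day, D_R = D/R = 0.06234 m²/day.
Peak time from v_R²t² + 2D_R t − x² = 0: t = (√(D_R² + v_R²x²) − D_R)/v_R².
√(D_R² + v_R²x²) = √(0.06234² + 0.1123² × 403²) = 45.26; v_R² = 0.01261.
t = (45.26 − 0.06234)/0.01261 = 3580 days.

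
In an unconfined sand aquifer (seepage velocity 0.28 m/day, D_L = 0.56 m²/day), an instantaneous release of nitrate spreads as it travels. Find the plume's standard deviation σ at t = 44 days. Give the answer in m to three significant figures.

Dispersive spreading gives a Gaussian with σ² = 2Dt; advection only shifts the center.
σ = √(2 × 0.56 × 44) = 7.02 m.

7.02 m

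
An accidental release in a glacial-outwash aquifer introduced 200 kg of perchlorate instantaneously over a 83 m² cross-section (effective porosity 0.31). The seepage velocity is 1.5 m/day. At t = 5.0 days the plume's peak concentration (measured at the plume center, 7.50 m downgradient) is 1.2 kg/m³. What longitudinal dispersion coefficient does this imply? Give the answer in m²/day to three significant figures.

At the plume center C_max = M/(n_e·A·√(4πDt)), so D = M²/(4πt·(n_e·A·C_max)²).
n_e·A·C_max = 0.31 × 83 × 1.2 = 30.88 kg/m.
D = 200²/(4π × 5.0 × 30.88²) = 0.668 m²/day.

0.668 m²/day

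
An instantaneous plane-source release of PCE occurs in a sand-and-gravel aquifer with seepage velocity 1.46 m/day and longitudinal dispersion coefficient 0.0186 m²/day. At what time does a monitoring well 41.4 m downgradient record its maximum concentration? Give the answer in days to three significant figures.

For the 1D instantaneous-source solution, setting ∂C/∂t = 0 at fixed x gives v²t² + 2Dt − x² = 0, so t = (√(D² + v²x²) − D)/v².
√(D² + v²x²) = √(0.0186² + 1.46² × 41.4²) = 60.44; v² = 2.1316.
t = (60.44 − 0.0186)/2.1316 = 28.3 days (vs. the pure-advection estimate x/v = 28.4 d).

28.3 days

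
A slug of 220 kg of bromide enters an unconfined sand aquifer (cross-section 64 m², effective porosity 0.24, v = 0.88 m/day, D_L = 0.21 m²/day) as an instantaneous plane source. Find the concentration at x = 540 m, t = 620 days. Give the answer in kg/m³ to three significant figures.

0.333 kg/m³

For an instantaneous plane source, C(x,t) = M/(n_e·A·√(4πDt)) · exp(−(x−vt)²/(4Dt)), with n_e·A the pore (flow) area.
Plume center vt = 0.88 × 620 = 545.6 m, so the well at 540 m is 5.6 m upgradient of the peak.
√(4πDt) = 40.45 m, giving peak height M/(n_e·A·√(4πDt)) = 220/(0.24 × 64 × 40.45) = 0.3541 kg/m³.
(x−vt)²/(4Dt) = (-5.6)²/(4 × 0.21 × 620) = 0.06022; exp(−0.06022) = 0.9416.
C = 0.3541 × 0.9416 = 0.333 kg/m³.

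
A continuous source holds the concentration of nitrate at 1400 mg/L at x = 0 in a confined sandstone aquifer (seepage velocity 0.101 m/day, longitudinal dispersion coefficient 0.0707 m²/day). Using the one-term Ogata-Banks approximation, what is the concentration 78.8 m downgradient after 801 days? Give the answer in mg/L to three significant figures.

810 mg/L

For a continuous step input, C/C₀ ≈ ½·erfc((x−vt)/(2√(Dt))).
vt = 0.101 × 801 = 80.901 m and 2√(Dt) = 2√(0.0707 × 801) = 15.05 m.
Argument (x−vt)/(2√(Dt)) = (78.8 − 80.901)/15.05 = -0.1396; ½·erfc(-0.1396) = 0.5783.
C = 1400 × 0.5783 = 810 mg/L.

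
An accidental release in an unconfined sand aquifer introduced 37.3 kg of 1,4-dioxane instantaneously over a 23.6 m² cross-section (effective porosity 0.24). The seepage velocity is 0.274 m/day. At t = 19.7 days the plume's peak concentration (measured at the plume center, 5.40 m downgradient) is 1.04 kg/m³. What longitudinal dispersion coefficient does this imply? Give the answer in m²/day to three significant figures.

0.162 m²/day

At the plume center C_max = M/(n_e·A·√(4πDt)), so D = M²/(4πt·(n_e·A·C_max)²).
n_e·A·C_max = 0.24 × 23.6 × 1.04 = 5.891 kg/m.
D = 37.3²/(4π × 19.7 × 5.891²) = 0.162 m²/day.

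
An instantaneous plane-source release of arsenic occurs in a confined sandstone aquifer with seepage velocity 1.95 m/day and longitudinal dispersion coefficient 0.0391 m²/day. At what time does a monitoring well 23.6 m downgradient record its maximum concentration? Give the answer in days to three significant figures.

For the 1D instantaneous-source solution, setting ∂C/∂t = 0 at fixed x gives v²t² + 2Dt − x² = 0, so t = (√(D² + v²x²) − D)/v².
√(D² + v²x²) = √(0.0391² + 1.95² × 23.6²) = 46.02; v² = 3.8025.
t = (46.02 − 0.0391)/3.8025 = 12.1 days (vs. the pure-advection estimate x/v = 12.1 d).

12.1 days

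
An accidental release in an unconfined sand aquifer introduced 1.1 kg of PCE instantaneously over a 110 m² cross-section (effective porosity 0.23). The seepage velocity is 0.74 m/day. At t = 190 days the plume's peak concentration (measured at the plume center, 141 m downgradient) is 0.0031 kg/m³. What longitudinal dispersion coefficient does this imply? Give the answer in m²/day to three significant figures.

0.0824 m²/day

At the plume center C_max = M/(n_e·A·√(4πDt)), so D = M²/(4πt·(n_e·A·C_max)²).
n_e·A·C_max = 0.23 × 110 × 0.0031 = 0.07843 kg/m.
D = 1.1²/(4π × 190 × 0.07843²) = 0.0824 m²/day.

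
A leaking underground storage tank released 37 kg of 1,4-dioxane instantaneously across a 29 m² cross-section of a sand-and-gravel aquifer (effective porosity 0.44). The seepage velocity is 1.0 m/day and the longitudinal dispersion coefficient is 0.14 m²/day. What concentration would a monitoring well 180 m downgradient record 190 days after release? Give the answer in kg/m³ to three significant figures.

For an instantaneous plane source, C(x,t) = M/(n_e·A·√(4πDt)) · exp(−(x−vt)²/(4Dt)), with n_e·A the pore (flow) area.
Plume center vt = 1.0 × 190 = 190 m, so the well at 180 m is 10 m upgradient of the peak.
√(4πDt) = 18.28 m, giving peak height M/(n_e·A·√(4πDt)) = 37/(0.44 × 29 × 18.28) = 0.1586 kg/m³.
(x−vt)²/(4Dt) = (-10)²/(4 × 0.14 × 190) = 0.9398; exp(−0.9398) = 0.3907.
C = 0.1586 × 0.3907 = 0.0620 kg/m³.

0.0620 kg/m³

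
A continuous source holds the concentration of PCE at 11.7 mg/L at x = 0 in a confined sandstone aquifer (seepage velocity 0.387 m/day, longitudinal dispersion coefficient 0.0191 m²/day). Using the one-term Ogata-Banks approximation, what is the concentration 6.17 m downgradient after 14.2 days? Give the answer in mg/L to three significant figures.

2.10 mg/L

For a continuous step input, C/C₀ ≈ ½·erfc((x−vt)/(2√(Dt))).
vt = 0.387 × 14.2 = 5.4954 m and 2√(Dt) = 2√(0.0191 × 14.2) = 1.042 m.
Argument (x−vt)/(2√(Dt)) = (6.17 − 5.4954)/1.042 = 0.6474; ½·erfc(0.6474) = 0.1799.
C = 11.7 × 0.1799 = 2.10 mg/L.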